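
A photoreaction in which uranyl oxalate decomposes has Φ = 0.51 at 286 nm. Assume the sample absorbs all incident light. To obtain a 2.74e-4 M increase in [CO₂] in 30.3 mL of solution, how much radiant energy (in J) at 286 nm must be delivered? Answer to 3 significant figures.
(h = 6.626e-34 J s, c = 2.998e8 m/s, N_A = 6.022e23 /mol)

Product: (2.74e-4 M)(0.0303 L) = 8.302e-6 mol.
Photons that must be absorbed: 8.302e-6 / 0.51 = 1.628e-5 mol.
Photon energy: hc/λ = 6.946e-19 J; per mole, 4.183e5 J mol⁻¹.
Energy required: 1.628e-5 × 4.183e5 = 6.81 J.

6.81 J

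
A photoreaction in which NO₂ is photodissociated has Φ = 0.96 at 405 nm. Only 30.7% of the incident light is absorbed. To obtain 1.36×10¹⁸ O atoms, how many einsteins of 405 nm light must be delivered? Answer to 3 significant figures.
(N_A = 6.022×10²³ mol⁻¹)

7.66×10⁻⁶ einstein

Product: 1.36×10¹⁸ / 6.022×10²³ = 2.258×10⁻⁶ mol.
Photons that must be absorbed: 2.258×10⁻⁶ / 0.96 = 2.352×10⁻⁶ mol.
Incident photons needed: 2.352×10⁻⁶ / 0.307 = 7.661×10⁻⁶ mol.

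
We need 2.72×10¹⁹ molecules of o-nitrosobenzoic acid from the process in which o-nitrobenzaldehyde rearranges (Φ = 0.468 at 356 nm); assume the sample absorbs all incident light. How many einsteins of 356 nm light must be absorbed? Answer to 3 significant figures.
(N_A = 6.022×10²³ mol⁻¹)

9.65×10⁻⁵ einstein

Product: 2.72×10¹⁹ / 6.022×10²³ = 4.517×10⁻⁵ mol.
Photons that must be absorbed: 4.517×10⁻⁵ / 0.468 = 9.652×10⁻⁵ mol.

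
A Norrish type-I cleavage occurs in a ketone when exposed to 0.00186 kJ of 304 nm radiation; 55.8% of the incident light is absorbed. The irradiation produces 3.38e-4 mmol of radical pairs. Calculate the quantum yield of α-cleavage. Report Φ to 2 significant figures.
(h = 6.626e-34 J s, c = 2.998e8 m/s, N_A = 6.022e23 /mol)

Φ = 0.13

Product: 3.38e-4 mmol = 3.38e-7 mol.
Photon energy at 304 nm: hc/λ = (6.626e-34)(2.998e8)/(304e-9) = 6.534e-19 J.
Incident energy: 0.00186 kJ = 1.86 J.
Photons incident: 1.86 / 6.534e-19 = 2.847e18, i.e. 2.847e18/6.022e23 = 4.728e-6 mol.
Photons absorbed: 0.558 × 4.728e-6 = 2.638e-6 mol.
Φ = 3.38e-7 mol / 2.638e-6 mol photons = 0.13.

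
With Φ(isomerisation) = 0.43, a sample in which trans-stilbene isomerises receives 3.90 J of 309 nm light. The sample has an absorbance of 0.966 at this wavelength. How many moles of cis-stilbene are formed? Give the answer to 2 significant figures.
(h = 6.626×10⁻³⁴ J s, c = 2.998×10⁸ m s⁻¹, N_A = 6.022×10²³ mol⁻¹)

Photon energy at 309 nm: hc/λ = (6.626×10⁻³⁴)(2.998×10⁸)/(309×10⁻⁹) = 6.429×10⁻¹⁹ J.
Photons incident: 3.90 / 6.429×10⁻¹⁹ = 6.066×10¹⁸, i.e. 6.066×10¹⁸/6.022×10²³ = 1.007×10⁻⁵ mol.
Fraction absorbed: 1 − 10^(−0.966) = 0.8919.
Photons absorbed: 0.8919 × 1.007×10⁻⁵ = 8.981×10⁻⁶ mol.
Product: Φ × n_abs = 0.43 × 8.981×10⁻⁶ = 3.862×10⁻⁶ mol.

3.9×10⁻⁶ mol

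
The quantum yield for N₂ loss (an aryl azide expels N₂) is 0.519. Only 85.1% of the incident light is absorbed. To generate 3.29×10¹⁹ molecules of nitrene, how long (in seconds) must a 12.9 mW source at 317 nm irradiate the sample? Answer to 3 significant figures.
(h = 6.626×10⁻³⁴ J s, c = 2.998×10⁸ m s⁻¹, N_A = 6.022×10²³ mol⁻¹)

t ≈ 3620 s

Product: 3.29×10¹⁹ / 6.022×10²³ = 5.463×10⁻⁵ mol.
Photons that must be absorbed: 5.463×10⁻⁵ / 0.519 = 1.053×10⁻⁴ mol.
Incident photons needed: 1.053×10⁻⁴ / 0.851 = 1.237×10⁻⁴ mol.
Photon energy: hc/λ = 6.266×10⁻¹⁹ J; per mole, 3.773×10⁵ J mol⁻¹.
Energy required: 1.237×10⁻⁴ × 3.773×10⁵ = 46.67 J.
Time: 46.67 J / 0.0129 W = 3620 s.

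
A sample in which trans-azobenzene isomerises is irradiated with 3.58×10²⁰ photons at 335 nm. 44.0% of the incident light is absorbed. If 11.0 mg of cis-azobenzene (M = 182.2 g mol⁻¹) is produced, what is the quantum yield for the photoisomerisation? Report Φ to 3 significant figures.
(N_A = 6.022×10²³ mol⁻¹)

Φ = 0.231

Product: 11.0 mg / 182.2 g mol⁻¹ = 6.037×10⁻⁵ mol.
Moles of photons: 3.58×10²⁰ / 6.022×10²³ = 5.945×10⁻⁴ mol.
Photons absorbed: 0.440 × 5.945×10⁻⁴ = 2.616×10⁻⁴ mol.
Φ = 6.037×10⁻⁵ mol / 2.616×10⁻⁴ mol photons = 0.231.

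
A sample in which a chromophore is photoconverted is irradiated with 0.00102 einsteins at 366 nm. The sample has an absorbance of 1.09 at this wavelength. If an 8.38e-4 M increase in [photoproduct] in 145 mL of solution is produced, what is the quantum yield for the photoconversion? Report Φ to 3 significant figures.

Product: (8.38e-4 M)(0.145 L) = 1.215e-4 mol.
Fraction absorbed: 1 − 10^(−1.09) = 0.9187.
Photons absorbed: 0.9187 × 0.00102 = 9.371e-4 mol.
Φ = 1.215e-4 mol / 9.371e-4 mol photons = 0.130.

Φ = 0.130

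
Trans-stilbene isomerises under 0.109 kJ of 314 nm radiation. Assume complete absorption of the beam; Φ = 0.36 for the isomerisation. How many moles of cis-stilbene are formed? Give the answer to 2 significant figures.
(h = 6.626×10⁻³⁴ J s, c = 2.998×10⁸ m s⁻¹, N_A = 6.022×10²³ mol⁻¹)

Photon energy at 314 nm: hc/λ = (6.626×10⁻³⁴)(2.998×10⁸)/(314×10⁻⁹) = 6.326×10⁻¹⁹ J.
Incident energy: 0.109 kJ = 109 J.
Photons incident: 109 / 6.326×10⁻¹⁹ = 1.723×10²⁰, i.e. 1.723×10²⁰/6.022×10²³ = 2.861×10⁻⁴ mol.
Product: Φ × n_abs = 0.36 × 2.861×10⁻⁴ = 1.030×10⁻⁴ mol.

1.0×10⁻⁴ mol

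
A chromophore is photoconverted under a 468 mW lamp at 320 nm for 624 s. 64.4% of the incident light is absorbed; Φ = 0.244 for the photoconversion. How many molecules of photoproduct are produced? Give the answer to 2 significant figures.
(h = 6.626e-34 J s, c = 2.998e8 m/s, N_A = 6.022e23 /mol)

7.4e19 molecules

Photon energy at 320 nm: hc/λ = (6.626e-34)(2.998e8)/(320e-9) = 6.208e-19 J.
Energy delivered: (468 mW)(624 s) = 292.0 J.
Photons incident: 292.0 / 6.208e-19 = 4.704e20, i.e. 4.704e20/6.022e23 = 7.811e-4 mol.
Photons absorbed: 0.644 × 7.811e-4 = 5.030e-4 mol.
Product: Φ × n_abs = 0.244 × 5.030e-4 = 1.227e-4 mol.
As a count: 1.227e-4 × 6.022e23 = 7.4e19.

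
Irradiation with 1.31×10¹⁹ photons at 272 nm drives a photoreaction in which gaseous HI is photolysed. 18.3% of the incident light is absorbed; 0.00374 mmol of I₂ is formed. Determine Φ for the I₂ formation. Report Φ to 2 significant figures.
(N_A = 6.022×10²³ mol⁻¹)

Product: 0.00374 mmol = 3.74×10⁻⁶ mol.
Moles of photons: 1.31×10¹⁹ / 6.022×10²³ = 2.175×10⁻⁵ mol.
Photons absorbed: 0.183 × 2.175×10⁻⁵ = 3.980×10⁻⁶ mol.
Φ = 3.74×10⁻⁶ mol / 3.980×10⁻⁶ mol photons = 0.94.

Φ = 0.94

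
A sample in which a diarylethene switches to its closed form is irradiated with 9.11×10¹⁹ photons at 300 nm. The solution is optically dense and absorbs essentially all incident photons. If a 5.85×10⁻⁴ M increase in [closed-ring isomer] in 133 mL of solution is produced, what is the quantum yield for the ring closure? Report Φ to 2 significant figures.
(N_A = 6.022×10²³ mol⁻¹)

Product: (5.85×10⁻⁴ M)(0.133 L) = 7.781×10⁻⁵ mol.
Moles of photons: 9.11×10¹⁹ / 6.022×10²³ = 1.513×10⁻⁴ mol.
Φ = 7.781×10⁻⁵ mol / 1.513×10⁻⁴ mol photons = 0.51.

Φ = 0.51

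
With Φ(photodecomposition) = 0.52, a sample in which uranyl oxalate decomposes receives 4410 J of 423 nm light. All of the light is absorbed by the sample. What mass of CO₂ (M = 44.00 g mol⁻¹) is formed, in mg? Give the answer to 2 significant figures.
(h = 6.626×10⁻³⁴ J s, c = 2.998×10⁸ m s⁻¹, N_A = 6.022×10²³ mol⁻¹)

Photon energy at 423 nm: hc/λ = (6.626×10⁻³⁴)(2.998×10⁸)/(423×10⁻⁹) = 4.696×10⁻¹⁹ J.
Photons incident: 4410 / 4.696×10⁻¹⁹ = 9.391×10²¹, i.e. 9.391×10²¹/6.022×10²³ = 0.01559 mol.
Product: Φ × n_abs = 0.52 × 0.01559 = 0.008107 mol.
Mass: 0.008107 × 44.00 = 0.3567 g = 360 mg.

360 mg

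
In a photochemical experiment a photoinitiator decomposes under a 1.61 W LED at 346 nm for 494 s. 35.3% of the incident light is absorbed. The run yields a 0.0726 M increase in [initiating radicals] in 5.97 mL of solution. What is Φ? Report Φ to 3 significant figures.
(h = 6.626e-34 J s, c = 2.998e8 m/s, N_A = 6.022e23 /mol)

Product: (0.0726 M)(0.00597 L) = 4.334e-4 mol.
Photon energy at 346 nm: hc/λ = (6.626e-34)(2.998e8)/(346e-9) = 5.741e-19 J.
Energy delivered: (1.61 W)(494 s) = 795.3 J.
Photons incident: 795.3 / 5.741e-19 = 1.385e21, i.e. 1.385e21/6.022e23 = 0.002300 mol.
Photons absorbed: 0.353 × 0.002300 = 8.119e-4 mol.
Φ = 4.334e-4 mol / 8.119e-4 mol photons = 0.534.

Φ = 0.534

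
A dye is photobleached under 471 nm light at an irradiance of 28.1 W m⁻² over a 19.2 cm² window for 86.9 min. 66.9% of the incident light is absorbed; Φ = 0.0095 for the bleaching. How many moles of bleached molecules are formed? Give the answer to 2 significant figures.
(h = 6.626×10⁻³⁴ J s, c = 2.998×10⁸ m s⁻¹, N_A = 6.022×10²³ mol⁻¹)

Photon energy at 471 nm: hc/λ = (6.626×10⁻³⁴)(2.998×10⁸)/(471×10⁻⁹) = 4.218×10⁻¹⁹ J.
Energy delivered: (28.1 W m⁻²)(19.2×10⁻⁴ m²)(5214 s) = 281.3 J.
Photons incident: 281.3 / 4.218×10⁻¹⁹ = 6.669×10²⁰, i.e. 6.669×10²⁰/6.022×10²³ = 0.001107 mol.
Photons absorbed: 0.669 × 0.001107 = 7.406×10⁻⁴ mol.
Product: Φ × n_abs = 0.0095 × 7.406×10⁻⁴ = 7.036×10⁻⁶ mol.

7.0×10⁻⁶ mol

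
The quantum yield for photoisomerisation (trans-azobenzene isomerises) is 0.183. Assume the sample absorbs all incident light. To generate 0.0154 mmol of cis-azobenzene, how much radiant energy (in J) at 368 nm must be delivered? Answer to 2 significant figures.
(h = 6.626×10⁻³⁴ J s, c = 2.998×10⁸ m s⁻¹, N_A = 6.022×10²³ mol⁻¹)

Product: 0.0154 mmol = 1.54×10⁻⁵ mol.
Photons that must be absorbed: 1.54×10⁻⁵ / 0.183 = 8.415×10⁻⁵ mol.
Photon energy: hc/λ = 5.398×10⁻¹⁹ J; per mole, 3.251×10⁵ J mol⁻¹.
Energy required: 8.415×10⁻⁵ × 3.251×10⁵ = 27 J.

27 J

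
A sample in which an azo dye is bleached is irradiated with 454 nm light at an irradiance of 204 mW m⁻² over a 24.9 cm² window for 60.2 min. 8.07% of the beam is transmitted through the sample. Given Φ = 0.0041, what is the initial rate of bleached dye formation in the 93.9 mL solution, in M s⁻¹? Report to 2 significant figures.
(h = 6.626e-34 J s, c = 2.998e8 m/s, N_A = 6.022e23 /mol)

Photon energy at 454 nm: hc/λ = (6.626e-34)(2.998e8)/(454e-9) = 4.375e-19 J.
Energy delivered: (204 mW m⁻²)(24.9e-4 m²)(3612 s) = 1.835 J.
Photons incident: 1.835 / 4.375e-19 = 4.194e18, i.e. 4.194e18/6.022e23 = 6.964e-6 mol.
Fraction absorbed: 1 − 8.07/100 = 0.9193.
Photons absorbed: 0.9193 × 6.964e-6 = 6.402e-6 mol.
Product formed: 0.0041 × 6.402e-6 = 2.625e-8 mol.
Rate: 2.625e-8 mol / (3612 s × 0.0939 L) = 7.7e-11 M s⁻¹.

7.7e-11 M s⁻¹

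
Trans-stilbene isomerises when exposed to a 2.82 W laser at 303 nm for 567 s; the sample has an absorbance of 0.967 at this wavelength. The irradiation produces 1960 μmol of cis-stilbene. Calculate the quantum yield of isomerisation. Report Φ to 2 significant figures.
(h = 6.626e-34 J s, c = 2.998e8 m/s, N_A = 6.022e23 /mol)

Φ = 0.54

Product: 1960 μmol = 0.00196 mol.
Photon energy at 303 nm: hc/λ = (6.626e-34)(2.998e8)/(303e-9) = 6.556e-19 J.
Energy delivered: (2.82 W)(567 s) = 1599 J.
Photons incident: 1599 / 6.556e-19 = 2.439e21, i.e. 2.439e21/6.022e23 = 0.004050 mol.
Fraction absorbed: 1 − 10^(−0.967) = 0.8921.
Photons absorbed: 0.8921 × 0.004050 = 0.003613 mol.
Φ = 0.00196 mol / 0.003613 mol photons = 0.54.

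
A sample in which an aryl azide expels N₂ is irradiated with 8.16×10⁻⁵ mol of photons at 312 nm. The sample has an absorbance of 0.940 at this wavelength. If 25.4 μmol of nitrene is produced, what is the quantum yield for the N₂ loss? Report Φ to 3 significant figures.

Φ = 0.352

Product: 25.4 μmol = 2.54×10⁻⁵ mol.
Fraction absorbed: 1 − 10^(−0.940) = 0.8852.
Photons absorbed: 0.8852 × 8.16×10⁻⁵ = 7.223×10⁻⁵ mol.
Φ = 2.54×10⁻⁵ mol / 7.223×10⁻⁵ mol photons = 0.352.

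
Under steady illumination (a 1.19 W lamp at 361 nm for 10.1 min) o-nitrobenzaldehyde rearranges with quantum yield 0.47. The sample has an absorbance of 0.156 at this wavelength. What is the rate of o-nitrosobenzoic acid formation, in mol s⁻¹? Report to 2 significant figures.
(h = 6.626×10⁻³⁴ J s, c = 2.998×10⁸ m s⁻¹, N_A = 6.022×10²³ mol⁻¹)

Photon energy at 361 nm: hc/λ = (6.626×10⁻³⁴)(2.998×10⁸)/(361×10⁻⁹) = 5.503×10⁻¹⁹ J.
Energy delivered: (1.19 W)(606 s) = 721.1 J.
Photons incident: 721.1 / 5.503×10⁻¹⁹ = 1.310×10²¹, i.e. 1.310×10²¹/6.022×10²³ = 0.002175 mol.
Fraction absorbed: 1 − 10^(−0.156) = 0.3018.
Photons absorbed: 0.3018 × 0.002175 = 6.564×10⁻⁴ mol.
Product formed: 0.47 × 6.564×10⁻⁴ = 3.085×10⁻⁴ mol.
Rate: 3.085×10⁻⁴ / 606 s = 5.1×10⁻⁷ mol s⁻¹.

5.1×10⁻⁷ mol s⁻¹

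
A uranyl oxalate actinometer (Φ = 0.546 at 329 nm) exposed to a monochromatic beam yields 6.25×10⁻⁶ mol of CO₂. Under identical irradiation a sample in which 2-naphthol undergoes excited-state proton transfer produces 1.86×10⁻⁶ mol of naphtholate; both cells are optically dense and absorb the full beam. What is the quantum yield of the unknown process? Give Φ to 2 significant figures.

Φ = 0.16

Photons absorbed by the actinometer: 6.25×10⁻⁶ / 0.546 = 1.145×10⁻⁵ mol.
Φ(unknown) = 1.86×10⁻⁶ / 1.145×10⁻⁵ = 0.16.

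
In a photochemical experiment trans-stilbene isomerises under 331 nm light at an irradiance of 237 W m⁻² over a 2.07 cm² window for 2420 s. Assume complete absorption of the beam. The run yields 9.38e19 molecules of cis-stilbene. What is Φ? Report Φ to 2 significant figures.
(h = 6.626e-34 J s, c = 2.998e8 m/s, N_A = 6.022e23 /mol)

Φ = 0.47

Product: 9.38e19 / 6.022e23 = 1.558e-4 mol.
Photon energy at 331 nm: hc/λ = (6.626e-34)(2.998e8)/(331e-9) = 6.001e-19 J.
Energy delivered: (237 W m⁻²)(2.07e-4 m²)(2420 s) = 118.7 J.
Photons incident: 118.7 / 6.001e-19 = 1.978e20, i.e. 1.978e20/6.022e23 = 3.285e-4 mol.
Φ = 1.558e-4 mol / 3.285e-4 mol photons = 0.47.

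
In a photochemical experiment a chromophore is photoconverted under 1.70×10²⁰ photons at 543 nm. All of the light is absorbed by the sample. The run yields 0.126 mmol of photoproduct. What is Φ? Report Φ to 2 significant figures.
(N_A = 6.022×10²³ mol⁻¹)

Product: 0.126 mmol = 1.26×10⁻⁴ mol.
Moles of photons: 1.70×10²⁰ / 6.022×10²³ = 2.823×10⁻⁴ mol.
Φ = 1.26×10⁻⁴ mol / 2.823×10⁻⁴ mol photons = 0.45.

Φ = 0.45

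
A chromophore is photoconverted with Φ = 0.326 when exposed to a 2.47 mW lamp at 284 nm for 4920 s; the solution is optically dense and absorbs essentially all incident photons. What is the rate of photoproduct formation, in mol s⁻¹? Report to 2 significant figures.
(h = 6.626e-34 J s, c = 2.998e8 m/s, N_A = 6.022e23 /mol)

1.9e-9 mol s⁻¹

Photon energy at 284 nm: hc/λ = (6.626e-34)(2.998e8)/(284e-9) = 6.995e-19 J.
Energy delivered: (2.47 mW)(4920 s) = 12.15 J.
Photons incident: 12.15 / 6.995e-19 = 1.737e19, i.e. 1.737e19/6.022e23 = 2.884e-5 mol.
Product formed: 0.326 × 2.884e-5 = 9.402e-6 mol.
Rate: 9.402e-6 / 4920 s = 1.9e-9 mol s⁻¹.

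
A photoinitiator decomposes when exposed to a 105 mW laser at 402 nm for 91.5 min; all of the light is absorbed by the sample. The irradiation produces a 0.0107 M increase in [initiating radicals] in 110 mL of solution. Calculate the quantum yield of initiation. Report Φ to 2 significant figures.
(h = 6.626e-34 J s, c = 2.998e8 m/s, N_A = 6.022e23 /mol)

Φ = 0.61

Product: (0.0107 M)(0.11 L) = 0.001177 mol.
Photon energy at 402 nm: hc/λ = (6.626e-34)(2.998e8)/(402e-9) = 4.941e-19 J.
Energy delivered: (105 mW)(5490 s) = 576.4 J.
Photons incident: 576.4 / 4.941e-19 = 1.167e21, i.e. 1.167e21/6.022e23 = 0.001938 mol.
Φ = 0.001177 mol / 0.001938 mol photons = 0.61.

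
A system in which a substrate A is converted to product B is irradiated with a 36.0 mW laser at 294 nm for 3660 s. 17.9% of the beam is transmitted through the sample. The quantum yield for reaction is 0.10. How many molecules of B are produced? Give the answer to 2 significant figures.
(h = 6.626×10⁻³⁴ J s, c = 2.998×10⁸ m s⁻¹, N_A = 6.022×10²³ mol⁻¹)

Photon energy at 294 nm: hc/λ = (6.626×10⁻³⁴)(2.998×10⁸)/(294×10⁻⁹) = 6.757×10⁻¹⁹ J.
Energy delivered: (36.0 mW)(3660 s) = 131.8 J.
Photons incident: 131.8 / 6.757×10⁻¹⁹ = 1.951×10²⁰, i.e. 1.951×10²⁰/6.022×10²³ = 3.240×10⁻⁴ mol.
Fraction absorbed: 1 − 17.9/100 = 0.8210.
Photons absorbed: 0.8210 × 3.240×10⁻⁴ = 2.660×10⁻⁴ mol.
Product: Φ × n_abs = 0.10 × 2.660×10⁻⁴ = 2.660×10⁻⁵ mol.
As a count: 2.660×10⁻⁵ × 6.022×10²³ = 1.6×10¹⁹.

1.6×10¹⁹ molecules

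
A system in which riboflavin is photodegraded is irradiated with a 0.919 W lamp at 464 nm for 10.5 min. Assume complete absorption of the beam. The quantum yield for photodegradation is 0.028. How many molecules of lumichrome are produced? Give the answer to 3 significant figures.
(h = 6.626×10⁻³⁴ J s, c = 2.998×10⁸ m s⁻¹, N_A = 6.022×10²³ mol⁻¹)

Photon energy at 464 nm: hc/λ = (6.626×10⁻³⁴)(2.998×10⁸)/(464×10⁻⁹) = 4.281×10⁻¹⁹ J.
Energy delivered: (0.919 W)(630 s) = 579.0 J.
Photons incident: 579.0 / 4.281×10⁻¹⁹ = 1.352×10²¹, i.e. 1.352×10²¹/6.022×10²³ = 0.002245 mol.
Product: Φ × n_abs = 0.028 × 0.002245 = 6.286×10⁻⁵ mol.
As a count: 6.286×10⁻⁵ × 6.022×10²³ = 3.79×10¹⁹.

3.79×10¹⁹ molecules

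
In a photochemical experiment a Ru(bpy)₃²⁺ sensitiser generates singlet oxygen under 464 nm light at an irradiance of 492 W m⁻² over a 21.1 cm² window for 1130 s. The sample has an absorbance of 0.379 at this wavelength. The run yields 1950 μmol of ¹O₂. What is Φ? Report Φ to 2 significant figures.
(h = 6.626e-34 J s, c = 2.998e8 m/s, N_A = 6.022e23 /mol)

Product: 1950 μmol = 0.00195 mol.
Photon energy at 464 nm: hc/λ = (6.626e-34)(2.998e8)/(464e-9) = 4.281e-19 J.
Energy delivered: (492 W m⁻²)(21.1e-4 m²)(1130 s) = 1173 J.
Photons incident: 1173 / 4.281e-19 = 2.740e21, i.e. 2.740e21/6.022e23 = 0.004550 mol.
Fraction absorbed: 1 − 10^(−0.379) = 0.5822.
Photons absorbed: 0.5822 × 0.004550 = 0.002649 mol.
Φ = 0.00195 mol / 0.002649 mol photons = 0.74.

Φ = 0.74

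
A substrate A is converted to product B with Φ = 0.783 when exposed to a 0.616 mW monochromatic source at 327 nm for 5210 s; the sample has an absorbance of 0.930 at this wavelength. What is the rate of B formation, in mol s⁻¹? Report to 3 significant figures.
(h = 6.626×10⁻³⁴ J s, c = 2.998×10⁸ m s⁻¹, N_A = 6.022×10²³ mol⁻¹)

1.16×10⁻⁹ mol s⁻¹

Photon energy at 327 nm: hc/λ = (6.626×10⁻³⁴)(2.998×10⁸)/(327×10⁻⁹) = 6.075×10⁻¹⁹ J.
Energy delivered: (0.616 mW)(5210 s) = 3.209 J.
Photons incident: 3.209 / 6.075×10⁻¹⁹ = 5.282×10¹⁸, i.e. 5.282×10¹⁸/6.022×10²³ = 8.771×10⁻⁶ mol.
Fraction absorbed: 1 − 10^(−0.930) = 0.8825.
Photons absorbed: 0.8825 × 8.771×10⁻⁶ = 7.740×10⁻⁶ mol.
Product formed: 0.783 × 7.740×10⁻⁶ = 6.060×10⁻⁶ mol.
Rate: 6.060×10⁻⁶ / 5210 s = 1.16×10⁻⁹ mol s⁻¹.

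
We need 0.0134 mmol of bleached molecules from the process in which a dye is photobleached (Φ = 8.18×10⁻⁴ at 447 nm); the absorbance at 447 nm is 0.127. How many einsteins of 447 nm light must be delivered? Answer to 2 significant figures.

0.065 einstein

Product: 0.0134 mmol = 1.34×10⁻⁵ mol.
Photons that must be absorbed: 1.34×10⁻⁵ / 8.18×10⁻⁴ = 0.01638 mol.
Fraction absorbed: 1 − 10^(−0.127) = 0.2536.
Incident photons needed: 0.01638 / 0.2536 = 0.06459 mol.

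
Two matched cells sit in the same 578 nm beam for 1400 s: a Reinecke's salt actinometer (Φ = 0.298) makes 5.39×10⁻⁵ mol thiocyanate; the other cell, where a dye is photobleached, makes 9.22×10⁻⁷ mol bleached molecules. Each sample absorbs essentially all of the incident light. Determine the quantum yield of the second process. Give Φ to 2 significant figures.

Photons absorbed by the actinometer: 5.39×10⁻⁵ / 0.298 = 1.809×10⁻⁴ mol.
Φ(unknown) = 9.22×10⁻⁷ / 1.809×10⁻⁴ = 0.0051.

Φ = 0.0051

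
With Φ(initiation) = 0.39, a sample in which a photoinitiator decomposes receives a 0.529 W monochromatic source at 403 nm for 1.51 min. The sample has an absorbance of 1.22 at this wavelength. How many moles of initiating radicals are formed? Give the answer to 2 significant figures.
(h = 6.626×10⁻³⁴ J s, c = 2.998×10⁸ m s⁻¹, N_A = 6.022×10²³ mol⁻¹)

Photon energy at 403 nm: hc/λ = (6.626×10⁻³⁴)(2.998×10⁸)/(403×10⁻⁹) = 4.929×10⁻¹⁹ J.
Energy delivered: (0.529 W)(90.6 s) = 47.93 J.
Photons incident: 47.93 / 4.929×10⁻¹⁹ = 9.724×10¹⁹, i.e. 9.724×10¹⁹/6.022×10²³ = 1.615×10⁻⁴ mol.
Fraction absorbed: 1 − 10^(−1.22) = 0.9397.
Photons absorbed: 0.9397 × 1.615×10⁻⁴ = 1.518×10⁻⁴ mol.
Product: Φ × n_abs = 0.39 × 1.518×10⁻⁴ = 5.920×10⁻⁵ mol.

5.9×10⁻⁵ mol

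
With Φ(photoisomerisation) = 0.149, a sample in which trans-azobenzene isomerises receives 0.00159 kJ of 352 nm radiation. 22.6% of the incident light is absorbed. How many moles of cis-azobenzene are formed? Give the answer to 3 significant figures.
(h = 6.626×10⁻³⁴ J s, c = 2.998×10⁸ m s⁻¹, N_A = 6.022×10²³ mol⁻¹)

1.58×10⁻⁷ mol

Photon energy at 352 nm: hc/λ = (6.626×10⁻³⁴)(2.998×10⁸)/(352×10⁻⁹) = 5.643×10⁻¹⁹ J.
Incident energy: 0.00159 kJ = 1.59 J.
Photons incident: 1.59 / 5.643×10⁻¹⁹ = 2.818×10¹⁸, i.e. 2.818×10¹⁸/6.022×10²³ = 4.680×10⁻⁶ mol.
Photons absorbed: 0.226 × 4.680×10⁻⁶ = 1.058×10⁻⁶ mol.
Product: Φ × n_abs = 0.149 × 1.058×10⁻⁶ = 1.576×10⁻⁷ mol.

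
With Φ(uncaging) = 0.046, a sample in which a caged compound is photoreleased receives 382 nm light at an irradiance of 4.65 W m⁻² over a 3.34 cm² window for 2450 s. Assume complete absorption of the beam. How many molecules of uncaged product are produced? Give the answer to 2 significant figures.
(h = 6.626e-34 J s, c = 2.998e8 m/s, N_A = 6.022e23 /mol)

3.4e17 molecules

Photon energy at 382 nm: hc/λ = (6.626e-34)(2.998e8)/(382e-9) = 5.200e-19 J.
Energy delivered: (4.65 W m⁻²)(3.34e-4 m²)(2450 s) = 3.805 J.
Photons incident: 3.805 / 5.200e-19 = 7.317e18, i.e. 7.317e18/6.022e23 = 1.215e-5 mol.
Product: Φ × n_abs = 0.046 × 1.215e-5 = 5.589e-7 mol.
As a count: 5.589e-7 × 6.022e23 = 3.4e17.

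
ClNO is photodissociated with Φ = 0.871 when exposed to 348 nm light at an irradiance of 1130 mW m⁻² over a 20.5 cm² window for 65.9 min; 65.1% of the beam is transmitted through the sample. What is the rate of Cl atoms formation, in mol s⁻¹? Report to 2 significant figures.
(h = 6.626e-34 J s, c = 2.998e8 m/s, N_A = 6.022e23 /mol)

Photon energy at 348 nm: hc/λ = (6.626e-34)(2.998e8)/(348e-9) = 5.708e-19 J.
Energy delivered: (1130 mW m⁻²)(20.5e-4 m²)(3954 s) = 9.159 J.
Photons incident: 9.159 / 5.708e-19 = 1.605e19, i.e. 1.605e19/6.022e23 = 2.665e-5 mol.
Fraction absorbed: 1 − 65.1/100 = 0.3490.
Photons absorbed: 0.3490 × 2.665e-5 = 9.301e-6 mol.
Product formed: 0.871 × 9.301e-6 = 8.101e-6 mol.
Rate: 8.101e-6 / 3954 s = 2.0e-9 mol s⁻¹.

2.0e-9 mol s⁻¹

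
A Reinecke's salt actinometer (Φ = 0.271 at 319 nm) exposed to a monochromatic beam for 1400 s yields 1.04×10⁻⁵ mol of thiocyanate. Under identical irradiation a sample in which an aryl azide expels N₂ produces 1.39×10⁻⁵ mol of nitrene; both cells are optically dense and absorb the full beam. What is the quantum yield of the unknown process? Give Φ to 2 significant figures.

Photons absorbed by the actinometer: 1.04×10⁻⁵ / 0.271 = 3.838×10⁻⁵ mol.
Φ(unknown) = 1.39×10⁻⁵ / 3.838×10⁻⁵ = 0.36.

Φ = 0.36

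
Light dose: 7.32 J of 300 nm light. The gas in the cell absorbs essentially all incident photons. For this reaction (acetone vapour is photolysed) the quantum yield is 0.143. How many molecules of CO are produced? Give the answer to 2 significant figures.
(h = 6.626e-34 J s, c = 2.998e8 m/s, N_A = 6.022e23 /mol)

Photon energy at 300 nm: hc/λ = (6.626e-34)(2.998e8)/(300e-9) = 6.622e-19 J.
Photons incident: 7.32 / 6.622e-19 = 1.105e19, i.e. 1.105e19/6.022e23 = 1.835e-5 mol.
Product: Φ × n_abs = 0.143 × 1.835e-5 = 2.624e-6 mol.
As a count: 2.624e-6 × 6.022e23 = 1.6e18.

1.6e18 molecules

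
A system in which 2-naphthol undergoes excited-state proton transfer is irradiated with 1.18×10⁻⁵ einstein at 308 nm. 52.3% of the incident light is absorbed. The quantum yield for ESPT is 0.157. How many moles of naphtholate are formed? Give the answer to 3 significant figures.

Photons absorbed: 0.523 × 1.18×10⁻⁵ = 6.171×10⁻⁶ mol.
Product: Φ × n_abs = 0.157 × 6.171×10⁻⁶ = 9.688×10⁻⁷ mol.

9.69×10⁻⁷ mol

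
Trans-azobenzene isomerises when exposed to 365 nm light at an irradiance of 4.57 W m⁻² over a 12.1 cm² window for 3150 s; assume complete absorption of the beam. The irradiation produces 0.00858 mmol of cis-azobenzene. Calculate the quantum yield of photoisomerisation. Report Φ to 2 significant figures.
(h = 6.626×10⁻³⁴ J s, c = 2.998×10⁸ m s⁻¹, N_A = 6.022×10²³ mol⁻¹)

Φ = 0.16

Product: 0.00858 mmol = 8.58×10⁻⁶ mol.
Photon energy at 365 nm: hc/λ = (6.626×10⁻³⁴)(2.998×10⁸)/(365×10⁻⁹) = 5.442×10⁻¹⁹ J.
Energy delivered: (4.57 W m⁻²)(12.1×10⁻⁴ m²)(3150 s) = 17.42 J.
Photons incident: 17.42 / 5.442×10⁻¹⁹ = 3.201×10¹⁹, i.e. 3.201×10¹⁹/6.022×10²³ = 5.316×10⁻⁵ mol.
Φ = 8.58×10⁻⁶ mol / 5.316×10⁻⁵ mol photons = 0.16.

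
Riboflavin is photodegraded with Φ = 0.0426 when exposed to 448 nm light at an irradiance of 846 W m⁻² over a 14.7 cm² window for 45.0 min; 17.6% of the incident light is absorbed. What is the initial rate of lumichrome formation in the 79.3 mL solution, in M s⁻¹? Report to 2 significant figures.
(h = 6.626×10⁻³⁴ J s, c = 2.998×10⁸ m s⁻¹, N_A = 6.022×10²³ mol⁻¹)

4.4×10⁻⁷ M s⁻¹

Photon energy at 448 nm: hc/λ = (6.626×10⁻³⁴)(2.998×10⁸)/(448×10⁻⁹) = 4.434×10⁻¹⁹ J.
Energy delivered: (846 W m⁻²)(14.7×10⁻⁴ m²)(2700 s) = 3358 J.
Photons incident: 3358 / 4.434×10⁻¹⁹ = 7.573×10²¹, i.e. 7.573×10²¹/6.022×10²³ = 0.01258 mol.
Photons absorbed: 0.176 × 0.01258 = 0.002214 mol.
Product formed: 0.0426 × 0.002214 = 9.432×10⁻⁵ mol.
Rate: 9.432×10⁻⁵ mol / (2700 s × 0.0793 L) = 4.4×10⁻⁷ M s⁻¹.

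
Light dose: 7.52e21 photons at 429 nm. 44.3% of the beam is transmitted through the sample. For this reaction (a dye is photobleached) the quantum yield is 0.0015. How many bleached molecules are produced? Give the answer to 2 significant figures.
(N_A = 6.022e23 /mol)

Moles of photons: 7.52e21 / 6.022e23 = 0.01249 mol.
Fraction absorbed: 1 − 44.3/100 = 0.5570.
Photons absorbed: 0.5570 × 0.01249 = 0.006957 mol.
Product: Φ × n_abs = 0.0015 × 0.006957 = 1.044e-5 mol.
As a count: 1.044e-5 × 6.022e23 = 6.3e18.

6.3e18 bleached molecules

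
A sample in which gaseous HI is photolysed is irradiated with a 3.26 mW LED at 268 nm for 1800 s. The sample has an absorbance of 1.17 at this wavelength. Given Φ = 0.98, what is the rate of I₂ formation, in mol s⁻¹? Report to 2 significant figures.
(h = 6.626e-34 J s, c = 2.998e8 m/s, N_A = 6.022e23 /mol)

6.7e-9 mol s⁻¹

Photon energy at 268 nm: hc/λ = (6.626e-34)(2.998e8)/(268e-9) = 7.412e-19 J.
Energy delivered: (3.26 mW)(1800 s) = 5.868 J.
Photons incident: 5.868 / 7.412e-19 = 7.917e18, i.e. 7.917e18/6.022e23 = 1.315e-5 mol.
Fraction absorbed: 1 − 10^(−1.17) = 0.9324.
Photons absorbed: 0.9324 × 1.315e-5 = 1.226e-5 mol.
Product formed: 0.98 × 1.226e-5 = 1.201e-5 mol.
Rate: 1.201e-5 / 1800 s = 6.7e-9 mol s⁻¹.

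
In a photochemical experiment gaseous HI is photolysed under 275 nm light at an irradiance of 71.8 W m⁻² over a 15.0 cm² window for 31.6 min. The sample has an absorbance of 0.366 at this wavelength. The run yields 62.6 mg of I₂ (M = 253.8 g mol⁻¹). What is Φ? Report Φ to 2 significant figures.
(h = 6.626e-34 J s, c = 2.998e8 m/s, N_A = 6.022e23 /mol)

Φ = 0.92

Product: 62.6 mg / 253.8 g mol⁻¹ = 2.467e-4 mol.
Photon energy at 275 nm: hc/λ = (6.626e-34)(2.998e8)/(275e-9) = 7.224e-19 J.
Energy delivered: (71.8 W m⁻²)(15.0e-4 m²)(1896 s) = 204.2 J.
Photons incident: 204.2 / 7.224e-19 = 2.827e20, i.e. 2.827e20/6.022e23 = 4.694e-4 mol.
Fraction absorbed: 1 − 10^(−0.366) = 0.5695.
Photons absorbed: 0.5695 × 4.694e-4 = 2.673e-4 mol.
Φ = 2.467e-4 mol / 2.673e-4 mol photons = 0.92.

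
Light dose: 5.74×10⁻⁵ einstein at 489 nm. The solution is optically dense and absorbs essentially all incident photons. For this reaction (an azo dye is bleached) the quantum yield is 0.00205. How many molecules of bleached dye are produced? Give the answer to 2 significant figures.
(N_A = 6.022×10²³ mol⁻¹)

7.1×10¹⁶ molecules

Product: Φ × n_abs = 0.00205 × 5.74×10⁻⁵ = 1.177×10⁻⁷ mol.
As a count: 1.177×10⁻⁷ × 6.022×10²³ = 7.1×10¹⁶.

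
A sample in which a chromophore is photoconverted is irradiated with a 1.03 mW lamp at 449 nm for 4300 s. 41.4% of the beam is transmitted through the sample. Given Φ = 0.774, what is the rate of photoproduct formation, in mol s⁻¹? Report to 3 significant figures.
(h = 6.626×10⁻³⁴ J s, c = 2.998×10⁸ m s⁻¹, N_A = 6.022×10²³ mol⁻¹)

1.75×10⁻⁹ mol s⁻¹

Photon energy at 449 nm: hc/λ = (6.626×10⁻³⁴)(2.998×10⁸)/(449×10⁻⁹) = 4.424×10⁻¹⁹ J.
Energy delivered: (1.03 mW)(4300 s) = 4.429 J.
Photons incident: 4.429 / 4.424×10⁻¹⁹ = 1.001×10¹⁹, i.e. 1.001×10¹⁹/6.022×10²³ = 1.662×10⁻⁵ mol.
Fraction absorbed: 1 − 41.4/100 = 0.5860.
Photons absorbed: 0.5860 × 1.662×10⁻⁵ = 9.739×10⁻⁶ mol.
Product formed: 0.774 × 9.739×10⁻⁶ = 7.538×10⁻⁶ mol.
Rate: 7.538×10⁻⁶ / 4300 s = 1.75×10⁻⁹ mol s⁻¹.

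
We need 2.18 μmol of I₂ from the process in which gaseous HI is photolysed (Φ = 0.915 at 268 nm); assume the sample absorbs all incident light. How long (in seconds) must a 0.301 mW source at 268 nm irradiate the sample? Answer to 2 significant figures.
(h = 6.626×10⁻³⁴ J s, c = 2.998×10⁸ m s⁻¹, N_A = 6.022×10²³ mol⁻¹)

Product: 2.18 μmol = 2.18×10⁻⁶ mol.
Photons that must be absorbed: 2.18×10⁻⁶ / 0.915 = 2.383×10⁻⁶ mol.
Photon energy: hc/λ = 7.412×10⁻¹⁹ J; per mole, 4.464×10⁵ J mol⁻¹.
Energy required: 2.383×10⁻⁶ × 4.464×10⁵ = 1.064 J.
Time: 1.064 J / 0.000301 W = 3500 s.

t ≈ 3500 s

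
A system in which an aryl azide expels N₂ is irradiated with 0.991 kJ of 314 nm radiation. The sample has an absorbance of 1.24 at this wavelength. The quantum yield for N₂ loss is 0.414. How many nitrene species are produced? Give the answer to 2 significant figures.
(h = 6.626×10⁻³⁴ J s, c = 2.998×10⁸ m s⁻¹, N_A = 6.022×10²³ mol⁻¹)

Photon energy at 314 nm: hc/λ = (6.626×10⁻³⁴)(2.998×10⁸)/(314×10⁻⁹) = 6.326×10⁻¹⁹ J.
Incident energy: 0.991 kJ = 991 J.
Photons incident: 991 / 6.326×10⁻¹⁹ = 1.567×10²¹, i.e. 1.567×10²¹/6.022×10²³ = 0.002602 mol.
Fraction absorbed: 1 − 10^(−1.24) = 0.9425.
Photons absorbed: 0.9425 × 0.002602 = 0.002452 mol.
Product: Φ × n_abs = 0.414 × 0.002452 = 0.001015 mol.
As a count: 0.001015 × 6.022×10²³ = 6.1×10²⁰.

6.1×10²⁰ species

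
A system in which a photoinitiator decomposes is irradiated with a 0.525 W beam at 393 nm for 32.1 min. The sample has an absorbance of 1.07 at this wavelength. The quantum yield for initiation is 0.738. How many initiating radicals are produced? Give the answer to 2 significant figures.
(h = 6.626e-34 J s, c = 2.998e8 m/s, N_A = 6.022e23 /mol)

Photon energy at 393 nm: hc/λ = (6.626e-34)(2.998e8)/(393e-9) = 5.055e-19 J.
Energy delivered: (0.525 W)(1926 s) = 1011 J.
Photons incident: 1011 / 5.055e-19 = 2.000e21, i.e. 2.000e21/6.022e23 = 0.003321 mol.
Fraction absorbed: 1 − 10^(−1.07) = 0.9149.
Photons absorbed: 0.9149 × 0.003321 = 0.003038 mol.
Product: Φ × n_abs = 0.738 × 0.003038 = 0.002242 mol.
As a count: 0.002242 × 6.022e23 = 1.4e21.

1.4e21 initiating radicals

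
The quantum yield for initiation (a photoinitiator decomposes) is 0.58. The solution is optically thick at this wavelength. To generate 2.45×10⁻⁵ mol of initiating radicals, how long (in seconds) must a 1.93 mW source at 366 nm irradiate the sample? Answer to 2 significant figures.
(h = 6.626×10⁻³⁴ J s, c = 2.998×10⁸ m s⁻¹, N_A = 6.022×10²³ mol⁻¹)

Photons that must be absorbed: 2.45×10⁻⁵ / 0.58 = 4.224×10⁻⁵ mol.
Photon energy: hc/λ = 5.428×10⁻¹⁹ J; per mole, 3.269×10⁵ J mol⁻¹.
Energy required: 4.224×10⁻⁵ × 3.269×10⁵ = 13.81 J.
Time: 13.81 J / 0.00193 W = 7200 s.

t ≈ 7200 s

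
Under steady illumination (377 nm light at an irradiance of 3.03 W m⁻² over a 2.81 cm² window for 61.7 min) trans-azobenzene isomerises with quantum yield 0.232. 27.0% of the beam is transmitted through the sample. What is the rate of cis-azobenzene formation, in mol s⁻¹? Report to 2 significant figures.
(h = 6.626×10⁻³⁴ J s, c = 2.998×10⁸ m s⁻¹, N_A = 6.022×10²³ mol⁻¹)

4.5×10⁻¹⁰ mol s⁻¹

Photon energy at 377 nm: hc/λ = (6.626×10⁻³⁴)(2.998×10⁸)/(377×10⁻⁹) = 5.269×10⁻¹⁹ J.
Energy delivered: (3.03 W m⁻²)(2.81×10⁻⁴ m²)(3702 s) = 3.152 J.
Photons incident: 3.152 / 5.269×10⁻¹⁹ = 5.982×10¹⁸, i.e. 5.982×10¹⁸/6.022×10²³ = 9.934×10⁻⁶ mol.
Fraction absorbed: 1 − 27.0/100 = 0.7300.
Photons absorbed: 0.7300 × 9.934×10⁻⁶ = 7.252×10⁻⁶ mol.
Product formed: 0.232 × 7.252×10⁻⁶ = 1.682×10⁻⁶ mol.
Rate: 1.682×10⁻⁶ / 3702 s = 4.5×10⁻¹⁰ mol s⁻¹.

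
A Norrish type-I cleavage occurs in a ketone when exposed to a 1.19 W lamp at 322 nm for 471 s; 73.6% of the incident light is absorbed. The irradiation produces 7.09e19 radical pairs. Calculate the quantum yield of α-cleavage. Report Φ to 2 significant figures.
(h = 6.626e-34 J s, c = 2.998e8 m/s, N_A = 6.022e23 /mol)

Product: 7.09e19 / 6.022e23 = 1.177e-4 mol.
Photon energy at 322 nm: hc/λ = (6.626e-34)(2.998e8)/(322e-9) = 6.169e-19 J.
Energy delivered: (1.19 W)(471 s) = 560.5 J.
Photons incident: 560.5 / 6.169e-19 = 9.086e20, i.e. 9.086e20/6.022e23 = 0.001509 mol.
Photons absorbed: 0.736 × 0.001509 = 0.001111 mol.
Φ = 1.177e-4 mol / 0.001111 mol photons = 0.11.

Φ = 0.11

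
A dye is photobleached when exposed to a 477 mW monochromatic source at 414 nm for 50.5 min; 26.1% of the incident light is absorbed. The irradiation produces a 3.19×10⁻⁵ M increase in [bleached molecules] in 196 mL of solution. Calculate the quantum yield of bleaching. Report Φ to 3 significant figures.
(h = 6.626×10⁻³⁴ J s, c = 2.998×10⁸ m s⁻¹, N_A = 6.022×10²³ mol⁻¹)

Φ = 0.00479

Product: (3.19×10⁻⁵ M)(0.196 L) = 6.252×10⁻⁶ mol.
Photon energy at 414 nm: hc/λ = (6.626×10⁻³⁴)(2.998×10⁸)/(414×10⁻⁹) = 4.798×10⁻¹⁹ J.
Energy delivered: (477 mW)(3030 s) = 1445 J.
Photons incident: 1445 / 4.798×10⁻¹⁹ = 3.012×10²¹, i.e. 3.012×10²¹/6.022×10²³ = 0.005002 mol.
Photons absorbed: 0.261 × 0.005002 = 0.001306 mol.
Φ = 6.252×10⁻⁶ mol / 0.001306 mol photons = 0.00479.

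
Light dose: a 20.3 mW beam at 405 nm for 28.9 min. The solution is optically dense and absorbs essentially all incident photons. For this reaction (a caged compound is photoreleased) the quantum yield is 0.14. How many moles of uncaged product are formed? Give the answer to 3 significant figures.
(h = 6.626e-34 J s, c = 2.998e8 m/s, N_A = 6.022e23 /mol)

1.67e-5 mol

Photon energy at 405 nm: hc/λ = (6.626e-34)(2.998e8)/(405e-9) = 4.905e-19 J.
Energy delivered: (20.3 mW)(1734 s) = 35.20 J.
Photons incident: 35.20 / 4.905e-19 = 7.176e19, i.e. 7.176e19/6.022e23 = 1.192e-4 mol.
Product: Φ × n_abs = 0.14 × 1.192e-4 = 1.669e-5 mol.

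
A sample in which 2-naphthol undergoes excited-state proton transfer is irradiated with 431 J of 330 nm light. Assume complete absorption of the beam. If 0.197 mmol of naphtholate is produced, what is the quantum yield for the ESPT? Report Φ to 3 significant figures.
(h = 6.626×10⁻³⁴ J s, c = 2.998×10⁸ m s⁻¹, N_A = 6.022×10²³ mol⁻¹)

Product: 0.197 mmol = 1.97×10⁻⁴ mol.
Photon energy at 330 nm: hc/λ = (6.626×10⁻³⁴)(2.998×10⁸)/(330×10⁻⁹) = 6.020×10⁻¹⁹ J.
Photons incident: 431 / 6.020×10⁻¹⁹ = 7.159×10²⁰, i.e. 7.159×10²⁰/6.022×10²³ = 0.001189 mol.
Φ = 1.97×10⁻⁴ mol / 0.001189 mol photons = 0.166.

Φ = 0.166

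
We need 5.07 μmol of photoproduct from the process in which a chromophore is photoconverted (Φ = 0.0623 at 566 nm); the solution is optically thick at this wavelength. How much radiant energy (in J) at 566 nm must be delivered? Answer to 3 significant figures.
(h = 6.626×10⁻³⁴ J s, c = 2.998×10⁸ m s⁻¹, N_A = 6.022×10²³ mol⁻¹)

Product: 5.07 μmol = 5.07×10⁻⁶ mol.
Photons that must be absorbed: 5.07×10⁻⁶ / 0.0623 = 8.138×10⁻⁵ mol.
Photon energy: hc/λ = 3.510×10⁻¹⁹ J; per mole, 2.114×10⁵ J mol⁻¹.
Energy required: 8.138×10⁻⁵ × 2.114×10⁵ = 17.2 J.

17.2 J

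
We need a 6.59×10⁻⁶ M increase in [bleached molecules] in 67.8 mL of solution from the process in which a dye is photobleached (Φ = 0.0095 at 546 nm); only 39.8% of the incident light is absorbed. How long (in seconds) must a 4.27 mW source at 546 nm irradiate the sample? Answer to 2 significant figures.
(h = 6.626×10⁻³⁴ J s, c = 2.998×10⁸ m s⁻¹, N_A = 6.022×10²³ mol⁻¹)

t ≈ 6100 s

Product: (6.59×10⁻⁶ M)(0.0678 L) = 4.468×10⁻⁷ mol.
Photons that must be absorbed: 4.468×10⁻⁷ / 0.0095 = 4.703×10⁻⁵ mol.
Incident photons needed: 4.703×10⁻⁵ / 0.398 = 1.182×10⁻⁴ mol.
Photon energy: hc/λ = 3.638×10⁻¹⁹ J; per mole, 2.191×10⁵ J mol⁻¹.
Energy required: 1.182×10⁻⁴ × 2.191×10⁵ = 25.90 J.
Time: 25.90 J / 0.00427 W = 6100 s.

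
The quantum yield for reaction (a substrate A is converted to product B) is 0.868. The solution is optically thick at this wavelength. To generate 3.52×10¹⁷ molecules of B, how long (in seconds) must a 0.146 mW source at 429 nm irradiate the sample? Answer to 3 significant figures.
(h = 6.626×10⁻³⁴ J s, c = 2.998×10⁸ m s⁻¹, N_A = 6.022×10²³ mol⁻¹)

t ≈ 1290 s

Product: 3.52×10¹⁷ / 6.022×10²³ = 5.845×10⁻⁷ mol.
Photons that must be absorbed: 5.845×10⁻⁷ / 0.868 = 6.734×10⁻⁷ mol.
Photon energy: hc/λ = 4.630×10⁻¹⁹ J; per mole, 2.788×10⁵ J mol⁻¹.
Energy required: 6.734×10⁻⁷ × 2.788×10⁵ = 0.1877 J.
Time: 0.1877 J / 0.000146 W = 1290 s.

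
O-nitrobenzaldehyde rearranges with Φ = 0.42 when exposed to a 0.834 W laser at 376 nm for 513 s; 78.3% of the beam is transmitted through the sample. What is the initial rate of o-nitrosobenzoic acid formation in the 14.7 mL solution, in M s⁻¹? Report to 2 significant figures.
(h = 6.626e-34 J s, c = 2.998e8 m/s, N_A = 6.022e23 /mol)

Photon energy at 376 nm: hc/λ = (6.626e-34)(2.998e8)/(376e-9) = 5.283e-19 J.
Energy delivered: (0.834 W)(513 s) = 427.8 J.
Photons incident: 427.8 / 5.283e-19 = 8.098e20, i.e. 8.098e20/6.022e23 = 0.001345 mol.
Fraction absorbed: 1 − 78.3/100 = 0.2170.
Photons absorbed: 0.2170 × 0.001345 = 2.919e-4 mol.
Product formed: 0.42 × 2.919e-4 = 1.226e-4 mol.
Rate: 1.226e-4 mol / (513 s × 0.0147 L) = 1.6e-5 M s⁻¹.

1.6e-5 M s⁻¹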